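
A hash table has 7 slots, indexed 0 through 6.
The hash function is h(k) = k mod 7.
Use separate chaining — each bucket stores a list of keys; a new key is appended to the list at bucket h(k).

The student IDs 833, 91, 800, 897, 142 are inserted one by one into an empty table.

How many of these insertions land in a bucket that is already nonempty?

2

Insert 833: h=0, bucket 0 empty → new chain.
Insert 91: h=0, bucket 0 nonempty → append to chain.
Insert 800: h=2, bucket 2 empty → new chain.
Insert 897: h=1, bucket 1 empty → new chain.
Insert 142: h=2, bucket 2 nonempty → append to chain.
Final buckets:
0: 833 -> 91
1: 897
2: 800 -> 142
3: _
4: _
5: _
6: _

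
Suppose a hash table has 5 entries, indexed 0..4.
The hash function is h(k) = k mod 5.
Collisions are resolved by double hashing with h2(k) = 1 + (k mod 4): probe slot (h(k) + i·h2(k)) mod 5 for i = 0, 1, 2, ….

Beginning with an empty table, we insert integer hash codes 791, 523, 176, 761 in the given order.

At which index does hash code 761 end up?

0

Insert 791: h=1, slot 1 empty -> index 1.
Insert 523: h=3, slot 3 empty -> index 3.
Insert 176: h=1, h2=1, slot 1 occupied -> index 2.
Insert 761: h=1, h2=2, slots 1,3 occupied -> index 0.
Table: [761, 791, 176, 523, —]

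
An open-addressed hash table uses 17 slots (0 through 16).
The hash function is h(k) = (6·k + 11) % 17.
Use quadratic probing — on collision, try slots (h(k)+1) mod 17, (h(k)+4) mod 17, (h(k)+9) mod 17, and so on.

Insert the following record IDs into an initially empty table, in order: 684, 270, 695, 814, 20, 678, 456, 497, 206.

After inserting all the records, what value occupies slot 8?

678

684 hashes to 1; slot 1 is free => place at 1.
270 hashes to 16; slot 16 is free => place at 16.
695 hashes to 16; 16 taken => place at 0.
814 hashes to 16; 16,0 taken => place at 3.
20 hashes to 12; slot 12 is free => place at 12.
678 hashes to 16; 16,0,3 taken => place at 8.
456 hashes to 10; slot 10 is free => place at 10.
497 hashes to 1; 1 taken => place at 2.
206 hashes to 6; slot 6 is free => place at 6.
Table: [695, 684, 497, 814, -, -, 206, -, 678, -, 456, -, 20, -, -, -, 270]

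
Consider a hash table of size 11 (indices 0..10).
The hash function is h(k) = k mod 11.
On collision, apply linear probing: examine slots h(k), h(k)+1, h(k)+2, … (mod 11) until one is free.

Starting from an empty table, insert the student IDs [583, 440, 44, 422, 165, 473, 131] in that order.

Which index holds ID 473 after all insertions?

5

Insert 583: h=0, slot 0 empty -> index 0.
Insert 440: h=0, slot 0 occupied -> index 1.
Insert 44: h=0, slots 0,1 occupied -> index 2.
Insert 422: h=4, slot 4 empty -> index 4.
Insert 165: h=0, slots 0,1,2 occupied -> index 3.
Insert 473: h=0, slots 0,1,2,3,4 occupied -> index 5.
Insert 131: h=10, slot 10 empty -> index 10.
Table: [583, 440, 44, 165, 422, 473, ∅, ∅, ∅, ∅, 131]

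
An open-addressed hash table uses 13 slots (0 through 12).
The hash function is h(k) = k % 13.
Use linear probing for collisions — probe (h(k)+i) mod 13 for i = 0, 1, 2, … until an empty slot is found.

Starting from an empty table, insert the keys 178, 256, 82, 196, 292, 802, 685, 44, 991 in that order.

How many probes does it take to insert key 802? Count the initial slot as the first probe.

3

178: h=9 -> slot 9
256: h=9, probe 9,10 -> slot 10
82: h=4 -> slot 4
196: h=1 -> slot 1
292: h=6 -> slot 6
802: h=9, probe 9,10,11 -> slot 11
685: h=9, probe 9,10,11,12 -> slot 12
44: h=5 -> slot 5
991: h=3 -> slot 3
Table: [—, 196, —, 991, 82, 44, 292, —, —, 178, 256, 802, 685]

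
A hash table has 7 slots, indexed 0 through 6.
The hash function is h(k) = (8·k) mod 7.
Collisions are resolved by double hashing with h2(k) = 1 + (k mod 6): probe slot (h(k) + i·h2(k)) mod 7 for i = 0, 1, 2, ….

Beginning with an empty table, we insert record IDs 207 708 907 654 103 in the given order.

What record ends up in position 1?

708

207 hashes to 4; slot 4 is free → place at 4.
708 hashes to 1; slot 1 is free → place at 1.
907 hashes to 4, h2=2; 4 taken → place at 6.
654 hashes to 3; slot 3 is free → place at 3.
103 hashes to 5; slot 5 is free → place at 5.
Table: [., 708, ., 654, 207, 103, 907]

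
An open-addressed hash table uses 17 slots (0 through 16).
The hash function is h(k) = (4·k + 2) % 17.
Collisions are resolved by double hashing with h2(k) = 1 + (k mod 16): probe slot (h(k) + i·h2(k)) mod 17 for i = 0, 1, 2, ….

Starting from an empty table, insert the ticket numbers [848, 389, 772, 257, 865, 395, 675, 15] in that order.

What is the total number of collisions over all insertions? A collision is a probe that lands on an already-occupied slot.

Insert 848: h=11, slot 11 empty => index 11.
Insert 389: h=11, h2=6, slot 11 occupied => index 0.
Insert 772: h=13, slot 13 empty => index 13.
Insert 257: h=10, slot 10 empty => index 10.
Insert 865: h=11, h2=2, slots 11,13 occupied => index 15.
Insert 395: h=1, slot 1 empty => index 1.
Insert 675: h=16, slot 16 empty => index 16.
Insert 15: h=11, h2=16, slots 11,10 occupied => index 9.
Table: [389, 395, ., ., ., ., ., ., ., 15, 257, 848, ., 772, ., 865, 675]

5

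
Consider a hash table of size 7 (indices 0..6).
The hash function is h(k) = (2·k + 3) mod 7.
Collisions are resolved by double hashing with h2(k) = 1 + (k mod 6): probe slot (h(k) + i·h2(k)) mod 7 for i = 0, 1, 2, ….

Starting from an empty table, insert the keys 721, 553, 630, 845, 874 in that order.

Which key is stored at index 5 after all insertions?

553

721 hashes to 3; slot 3 is free => place at 3.
553 hashes to 3, h2=2; 3 taken => place at 5.
630 hashes to 3, h2=1; 3 taken => place at 4.
845 hashes to 6; slot 6 is free => place at 6.
874 hashes to 1; slot 1 is free => place at 1.
Table: [_, 874, _, 721, 630, 553, 845]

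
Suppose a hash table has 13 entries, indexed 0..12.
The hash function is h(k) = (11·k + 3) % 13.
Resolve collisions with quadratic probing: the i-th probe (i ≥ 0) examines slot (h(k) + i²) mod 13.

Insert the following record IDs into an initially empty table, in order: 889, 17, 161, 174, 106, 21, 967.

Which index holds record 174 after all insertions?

10

Insert 889: h=6, slot 6 empty => index 6.
Insert 17: h=8, slot 8 empty => index 8.
Insert 161: h=6, slot 6 occupied => index 7.
Insert 174: h=6, slots 6,7 occupied => index 10.
Insert 106: h=12, slot 12 empty => index 12.
Insert 21: h=0, slot 0 empty => index 0.
Insert 967: h=6, slots 6,7,10 occupied => index 2.
Table: [21, —, 967, —, —, —, 889, 161, 17, —, 174, —, 106]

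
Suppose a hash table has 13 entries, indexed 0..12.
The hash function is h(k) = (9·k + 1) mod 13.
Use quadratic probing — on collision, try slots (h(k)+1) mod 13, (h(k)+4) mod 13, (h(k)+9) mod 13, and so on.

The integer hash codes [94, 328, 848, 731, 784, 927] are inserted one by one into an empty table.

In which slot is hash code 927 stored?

7

Insert 94: h=2, slot 2 empty -> index 2.
Insert 328: h=2, slot 2 occupied -> index 3.
Insert 848: h=2, slots 2,3 occupied -> index 6.
Insert 731: h=2, slots 2,3,6 occupied -> index 11.
Insert 784: h=11, slot 11 occupied -> index 12.
Insert 927: h=11, slots 11,12,2 occupied -> index 7.
Table: [∅, ∅, 94, 328, ∅, ∅, 848, 927, ∅, ∅, ∅, 731, 784]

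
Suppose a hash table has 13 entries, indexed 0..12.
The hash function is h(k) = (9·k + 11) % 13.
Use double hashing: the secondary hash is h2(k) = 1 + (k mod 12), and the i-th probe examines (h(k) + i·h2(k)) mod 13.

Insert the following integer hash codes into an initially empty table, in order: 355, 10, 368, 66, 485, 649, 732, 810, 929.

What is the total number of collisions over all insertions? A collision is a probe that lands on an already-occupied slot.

6

355 hashes to 8; slot 8 is free -> place at 8.
10 hashes to 10; slot 10 is free -> place at 10.
368 hashes to 8, h2=9; 8 taken -> place at 4.
66 hashes to 7; slot 7 is free -> place at 7.
485 hashes to 8, h2=6; 8 taken -> place at 1.
649 hashes to 2; slot 2 is free -> place at 2.
732 hashes to 8, h2=1; 8 taken -> place at 9.
810 hashes to 8, h2=7; 8,2,9 taken -> place at 3.
929 hashes to 0; slot 0 is free -> place at 0.
Table: [929, 485, 649, 810, 368, _, _, 66, 355, 732, 10, _, _]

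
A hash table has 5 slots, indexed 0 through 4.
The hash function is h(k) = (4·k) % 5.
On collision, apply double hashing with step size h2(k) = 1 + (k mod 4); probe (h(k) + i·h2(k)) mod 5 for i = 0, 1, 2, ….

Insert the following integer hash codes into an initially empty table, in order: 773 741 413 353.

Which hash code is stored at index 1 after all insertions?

Insert 773: h=2, slot 2 empty → index 2.
Insert 741: h=4, slot 4 empty → index 4.
Insert 413: h=2, h2=2, slots 2,4 occupied → index 1.
Insert 353: h=2, h2=2, slots 2,4,1 occupied → index 3.
Table: [-, 413, 773, 353, 741]

413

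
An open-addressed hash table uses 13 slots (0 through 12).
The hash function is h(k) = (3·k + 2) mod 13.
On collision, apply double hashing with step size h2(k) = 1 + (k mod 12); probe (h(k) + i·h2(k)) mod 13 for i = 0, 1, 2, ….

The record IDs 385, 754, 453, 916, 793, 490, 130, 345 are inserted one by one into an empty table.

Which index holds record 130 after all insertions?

11

385 hashes to 0; slot 0 is free => place at 0.
754 hashes to 2; slot 2 is free => place at 2.
453 hashes to 9; slot 9 is free => place at 9.
916 hashes to 7; slot 7 is free => place at 7.
793 hashes to 2, h2=2; 2 taken => place at 4.
490 hashes to 3; slot 3 is free => place at 3.
130 hashes to 2, h2=11; 2,0 taken => place at 11.
345 hashes to 10; slot 10 is free => place at 10.
Table: [385, ., 754, 490, 793, ., ., 916, ., 453, 345, 130, .]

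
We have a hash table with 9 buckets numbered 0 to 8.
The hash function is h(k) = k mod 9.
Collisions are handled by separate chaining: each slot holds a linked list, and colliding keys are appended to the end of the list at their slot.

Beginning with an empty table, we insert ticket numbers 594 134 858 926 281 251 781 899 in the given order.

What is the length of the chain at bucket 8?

Insert 594: h=0, bucket 0 empty -> new chain.
Insert 134: h=8, bucket 8 empty -> new chain.
Insert 858: h=3, bucket 3 empty -> new chain.
Insert 926: h=8, bucket 8 nonempty -> append to chain.
Insert 281: h=2, bucket 2 empty -> new chain.
Insert 251: h=8, bucket 8 nonempty -> append to chain.
Insert 781: h=7, bucket 7 empty -> new chain.
Insert 899: h=8, bucket 8 nonempty -> append to chain.
Final buckets:
0: 594
1: -
2: 281
3: 858
4: -
5: -
6: -
7: 781
8: 134 -> 926 -> 251 -> 899

4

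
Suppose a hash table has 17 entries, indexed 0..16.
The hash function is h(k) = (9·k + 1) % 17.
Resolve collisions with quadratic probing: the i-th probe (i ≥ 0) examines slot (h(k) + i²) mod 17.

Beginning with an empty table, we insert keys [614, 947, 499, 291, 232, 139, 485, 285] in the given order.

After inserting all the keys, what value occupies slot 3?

614 hashes to 2; slot 2 is free => place at 2.
947 hashes to 7; slot 7 is free => place at 7.
499 hashes to 4; slot 4 is free => place at 4.
291 hashes to 2; 2 taken => place at 3.
232 hashes to 15; slot 15 is free => place at 15.
139 hashes to 11; slot 11 is free => place at 11.
485 hashes to 14; slot 14 is free => place at 14.
285 hashes to 16; slot 16 is free => place at 16.
Table: [_, _, 614, 291, 499, _, _, 947, _, _, _, 139, _, _, 485, 232, 285]

291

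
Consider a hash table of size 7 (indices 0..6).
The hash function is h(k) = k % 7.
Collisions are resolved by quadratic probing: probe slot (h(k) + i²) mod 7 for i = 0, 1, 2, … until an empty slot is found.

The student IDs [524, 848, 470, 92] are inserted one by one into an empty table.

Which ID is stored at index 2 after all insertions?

470

524: h=6 -> slot 6
848: h=1 -> slot 1
470: h=1, probe 1,2 -> slot 2
92: h=1, probe 1,2,5 -> slot 5
Table: [∅, 848, 470, ∅, ∅, 92, 524]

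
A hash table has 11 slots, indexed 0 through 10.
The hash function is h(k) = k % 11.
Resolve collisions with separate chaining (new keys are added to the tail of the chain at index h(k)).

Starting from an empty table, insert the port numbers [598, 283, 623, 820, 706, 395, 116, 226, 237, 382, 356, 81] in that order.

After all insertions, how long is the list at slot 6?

598 -> bucket 4
283 -> bucket 8
623 -> bucket 7
820 -> bucket 6
706 -> bucket 2
395 -> bucket 10
116 -> bucket 6 (collision)
226 -> bucket 6 (collision)
237 -> bucket 6 (collision)
382 -> bucket 8 (collision)
356 -> bucket 4 (collision)
81 -> bucket 4 (collision)
Final buckets:
0: ∅
1: ∅
2: 706
3: ∅
4: 598 -> 356 -> 81
5: ∅
6: 820 -> 116 -> 226 -> 237
7: 623
8: 283 -> 382
9: ∅
10: 395

4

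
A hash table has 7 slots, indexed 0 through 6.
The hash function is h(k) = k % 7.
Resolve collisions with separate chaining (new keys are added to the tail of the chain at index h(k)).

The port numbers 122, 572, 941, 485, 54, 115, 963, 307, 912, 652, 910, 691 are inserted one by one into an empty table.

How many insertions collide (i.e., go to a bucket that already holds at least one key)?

Insert 122: h=3, bucket 3 empty → new chain.
Insert 572: h=5, bucket 5 empty → new chain.
Insert 941: h=3, bucket 3 nonempty → append to chain.
Insert 485: h=2, bucket 2 empty → new chain.
Insert 54: h=5, bucket 5 nonempty → append to chain.
Insert 115: h=3, bucket 3 nonempty → append to chain.
Insert 963: h=4, bucket 4 empty → new chain.
Insert 307: h=6, bucket 6 empty → new chain.
Insert 912: h=2, bucket 2 nonempty → append to chain.
Insert 652: h=1, bucket 1 empty → new chain.
Insert 910: h=0, bucket 0 empty → new chain.
Insert 691: h=5, bucket 5 nonempty → append to chain.
Final buckets:
0: 910
1: 652
2: 485 -> 912
3: 122 -> 941 -> 115
4: 963
5: 572 -> 54 -> 691
6: 307

5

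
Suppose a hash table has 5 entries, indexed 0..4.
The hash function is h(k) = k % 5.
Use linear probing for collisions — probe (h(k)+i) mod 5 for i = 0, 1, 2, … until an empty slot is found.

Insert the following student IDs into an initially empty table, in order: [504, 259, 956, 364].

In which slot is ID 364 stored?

2

504 hashes to 4; slot 4 is free -> place at 4.
259 hashes to 4; 4 taken -> place at 0.
956 hashes to 1; slot 1 is free -> place at 1.
364 hashes to 4; 4,0,1 taken -> place at 2.
Table: [259, 956, 364, ., 504]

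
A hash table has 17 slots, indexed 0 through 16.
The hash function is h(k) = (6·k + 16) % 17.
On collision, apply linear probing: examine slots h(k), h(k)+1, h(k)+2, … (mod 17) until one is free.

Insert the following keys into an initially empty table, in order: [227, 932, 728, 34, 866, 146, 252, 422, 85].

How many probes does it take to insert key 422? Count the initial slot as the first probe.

Insert 227: h=1, slot 1 empty => index 1.
Insert 932: h=15, slot 15 empty => index 15.
Insert 728: h=15, slot 15 occupied => index 16.
Insert 34: h=16, slot 16 occupied => index 0.
Insert 866: h=10, slot 10 empty => index 10.
Insert 146: h=8, slot 8 empty => index 8.
Insert 252: h=15, slots 15,16,0,1 occupied => index 2.
Insert 422: h=15, slots 15,16,0,1,2 occupied => index 3.
Insert 85: h=16, slots 16,0,1,2,3 occupied => index 4.
Table: [34, 227, 252, 422, 85, -, -, -, 146, -, 866, -, -, -, -, 932, 728]

6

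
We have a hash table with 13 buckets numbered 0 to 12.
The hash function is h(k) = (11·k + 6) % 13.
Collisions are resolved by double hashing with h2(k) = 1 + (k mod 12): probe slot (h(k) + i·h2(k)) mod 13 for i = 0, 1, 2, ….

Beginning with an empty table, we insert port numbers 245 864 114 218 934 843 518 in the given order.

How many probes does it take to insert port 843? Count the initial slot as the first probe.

245: h=10 -> slot 10
864: h=7 -> slot 7
114: h=12 -> slot 12
218: h=12, h2=3, probe 12,2 -> slot 2
934: h=10, h2=11, probe 10,8 -> slot 8
843: h=10, h2=4, probe 10,1 -> slot 1
518: h=10, h2=3, probe 10,0 -> slot 0
Table: [518, 843, 218, ., ., ., ., 864, 934, ., 245, ., 114]

2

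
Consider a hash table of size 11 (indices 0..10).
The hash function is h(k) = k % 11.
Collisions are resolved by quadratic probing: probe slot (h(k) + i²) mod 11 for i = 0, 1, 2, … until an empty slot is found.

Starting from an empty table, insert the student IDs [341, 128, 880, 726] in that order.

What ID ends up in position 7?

341: h=0 → slot 0
128: h=7 → slot 7
880: h=0, probe 0,1 → slot 1
726: h=0, probe 0,1,4 → slot 4
Table: [341, 880, ., ., 726, ., ., 128, ., ., .]

128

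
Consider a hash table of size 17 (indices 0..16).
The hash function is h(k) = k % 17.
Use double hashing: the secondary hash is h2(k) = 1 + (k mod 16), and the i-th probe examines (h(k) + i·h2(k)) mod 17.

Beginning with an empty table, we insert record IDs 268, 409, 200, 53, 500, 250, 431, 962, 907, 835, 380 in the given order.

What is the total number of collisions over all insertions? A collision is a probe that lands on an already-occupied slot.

268: h=13 => slot 13
409: h=1 => slot 1
200: h=13, h2=9, probe 13,5 => slot 5
53: h=2 => slot 2
500: h=7 => slot 7
250: h=12 => slot 12
431: h=6 => slot 6
962: h=10 => slot 10
907: h=6, h2=12, probe 6,1,13,8 => slot 8
835: h=2, h2=4, probe 2,6,10,14 => slot 14
380: h=6, h2=13, probe 6,2,15 => slot 15
Table: [., 409, 53, ., ., 200, 431, 500, 907, ., 962, ., 250, 268, 835, 380, .]

9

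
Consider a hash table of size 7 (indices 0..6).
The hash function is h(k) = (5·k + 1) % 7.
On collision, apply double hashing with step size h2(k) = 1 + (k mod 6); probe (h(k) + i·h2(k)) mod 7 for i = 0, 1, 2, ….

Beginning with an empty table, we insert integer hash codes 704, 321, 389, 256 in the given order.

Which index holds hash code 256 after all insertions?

5

704 hashes to 0; slot 0 is free → place at 0.
321 hashes to 3; slot 3 is free → place at 3.
389 hashes to 0, h2=6; 0 taken → place at 6.
256 hashes to 0, h2=5; 0 taken → place at 5.
Table: [704, -, -, 321, -, 256, 389]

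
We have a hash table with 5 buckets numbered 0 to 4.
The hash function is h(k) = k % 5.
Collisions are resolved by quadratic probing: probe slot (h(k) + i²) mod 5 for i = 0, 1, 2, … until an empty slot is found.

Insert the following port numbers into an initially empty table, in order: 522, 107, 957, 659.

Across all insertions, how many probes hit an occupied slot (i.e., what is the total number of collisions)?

522 hashes to 2; slot 2 is free -> place at 2.
107 hashes to 2; 2 taken -> place at 3.
957 hashes to 2; 2,3 taken -> place at 1.
659 hashes to 4; slot 4 is free -> place at 4.
Table: [-, 957, 522, 107, 659]

3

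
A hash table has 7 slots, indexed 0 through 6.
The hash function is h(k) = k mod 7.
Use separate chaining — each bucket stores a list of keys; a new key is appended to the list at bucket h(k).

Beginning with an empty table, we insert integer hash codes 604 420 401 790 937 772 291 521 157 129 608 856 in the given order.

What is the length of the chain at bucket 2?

4

Insert 604: h=2, bucket 2 empty → new chain.
Insert 420: h=0, bucket 0 empty → new chain.
Insert 401: h=2, bucket 2 nonempty → append to chain.
Insert 790: h=6, bucket 6 empty → new chain.
Insert 937: h=6, bucket 6 nonempty → append to chain.
Insert 772: h=2, bucket 2 nonempty → append to chain.
Insert 291: h=4, bucket 4 empty → new chain.
Insert 521: h=3, bucket 3 empty → new chain.
Insert 157: h=3, bucket 3 nonempty → append to chain.
Insert 129: h=3, bucket 3 nonempty → append to chain.
Insert 608: h=6, bucket 6 nonempty → append to chain.
Insert 856: h=2, bucket 2 nonempty → append to chain.
Final buckets:
0: 420
1: -
2: 604 -> 401 -> 772 -> 856
3: 521 -> 157 -> 129
4: 291
5: -
6: 790 -> 937 -> 608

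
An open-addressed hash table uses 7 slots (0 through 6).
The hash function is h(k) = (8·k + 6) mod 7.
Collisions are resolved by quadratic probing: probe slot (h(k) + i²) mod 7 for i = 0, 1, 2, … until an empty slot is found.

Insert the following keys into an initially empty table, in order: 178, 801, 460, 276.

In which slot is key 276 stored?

6

178 hashes to 2; slot 2 is free -> place at 2.
801 hashes to 2; 2 taken -> place at 3.
460 hashes to 4; slot 4 is free -> place at 4.
276 hashes to 2; 2,3 taken -> place at 6.
Table: [_, _, 178, 801, 460, _, 276]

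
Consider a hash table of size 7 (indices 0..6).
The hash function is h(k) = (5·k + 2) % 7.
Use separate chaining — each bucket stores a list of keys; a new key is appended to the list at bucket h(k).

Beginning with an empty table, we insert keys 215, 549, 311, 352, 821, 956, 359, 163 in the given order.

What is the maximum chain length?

215 → bucket 6
549 → bucket 3
311 → bucket 3 (collision)
352 → bucket 5
821 → bucket 5 (collision)
956 → bucket 1
359 → bucket 5 (collision)
163 → bucket 5 (collision)
Final buckets:
0: -
1: 956
2: -
3: 549 -> 311
4: -
5: 352 -> 821 -> 359 -> 163
6: 215

4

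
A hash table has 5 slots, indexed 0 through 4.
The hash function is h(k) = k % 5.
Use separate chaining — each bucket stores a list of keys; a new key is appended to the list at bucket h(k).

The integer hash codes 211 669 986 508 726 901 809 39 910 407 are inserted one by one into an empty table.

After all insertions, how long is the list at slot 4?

3

Insert 211: h=1, bucket 1 empty → new chain.
Insert 669: h=4, bucket 4 empty → new chain.
Insert 986: h=1, bucket 1 nonempty → append to chain.
Insert 508: h=3, bucket 3 empty → new chain.
Insert 726: h=1, bucket 1 nonempty → append to chain.
Insert 901: h=1, bucket 1 nonempty → append to chain.
Insert 809: h=4, bucket 4 nonempty → append to chain.
Insert 39: h=4, bucket 4 nonempty → append to chain.
Insert 910: h=0, bucket 0 empty → new chain.
Insert 407: h=2, bucket 2 empty → new chain.
Final buckets:
0: 910
1: 211 -> 986 -> 726 -> 901
2: 407
3: 508
4: 669 -> 809 -> 39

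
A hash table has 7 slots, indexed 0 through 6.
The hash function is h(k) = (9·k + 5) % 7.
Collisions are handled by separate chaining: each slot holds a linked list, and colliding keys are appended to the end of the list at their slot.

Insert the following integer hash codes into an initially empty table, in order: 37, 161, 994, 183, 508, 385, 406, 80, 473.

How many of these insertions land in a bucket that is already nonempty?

Insert 37: h=2, bucket 2 empty → new chain.
Insert 161: h=5, bucket 5 empty → new chain.
Insert 994: h=5, bucket 5 nonempty → append to chain.
Insert 183: h=0, bucket 0 empty → new chain.
Insert 508: h=6, bucket 6 empty → new chain.
Insert 385: h=5, bucket 5 nonempty → append to chain.
Insert 406: h=5, bucket 5 nonempty → append to chain.
Insert 80: h=4, bucket 4 empty → new chain.
Insert 473: h=6, bucket 6 nonempty → append to chain.
Final buckets:
0: 183
1: -
2: 37
3: -
4: 80
5: 161 -> 994 -> 385 -> 406
6: 508 -> 473

4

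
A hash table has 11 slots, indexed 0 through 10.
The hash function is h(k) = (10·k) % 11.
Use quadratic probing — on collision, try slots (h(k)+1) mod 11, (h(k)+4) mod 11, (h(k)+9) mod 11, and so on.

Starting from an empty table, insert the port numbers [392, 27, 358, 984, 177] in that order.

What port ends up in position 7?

392: h=4 → slot 4
27: h=6 → slot 6
358: h=5 → slot 5
984: h=6, probe 6,7 → slot 7
177: h=10 → slot 10
Table: [—, —, —, —, 392, 358, 27, 984, —, —, 177]

984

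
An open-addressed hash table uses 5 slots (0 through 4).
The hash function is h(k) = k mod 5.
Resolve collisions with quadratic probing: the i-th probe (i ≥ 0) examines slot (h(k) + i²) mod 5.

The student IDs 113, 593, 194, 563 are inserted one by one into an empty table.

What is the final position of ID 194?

113 hashes to 3; slot 3 is free → place at 3.
593 hashes to 3; 3 taken → place at 4.
194 hashes to 4; 4 taken → place at 0.
563 hashes to 3; 3,4 taken → place at 2.
Table: [194, _, 563, 113, 593]

0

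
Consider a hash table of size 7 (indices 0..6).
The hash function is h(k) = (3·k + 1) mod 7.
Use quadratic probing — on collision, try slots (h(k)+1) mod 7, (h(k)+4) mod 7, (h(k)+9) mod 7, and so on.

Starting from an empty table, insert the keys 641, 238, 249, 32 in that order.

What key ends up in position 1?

238

Insert 641: h=6, slot 6 empty -> index 6.
Insert 238: h=1, slot 1 empty -> index 1.
Insert 249: h=6, slot 6 occupied -> index 0.
Insert 32: h=6, slots 6,0 occupied -> index 3.
Table: [249, 238, ., 32, ., ., 641]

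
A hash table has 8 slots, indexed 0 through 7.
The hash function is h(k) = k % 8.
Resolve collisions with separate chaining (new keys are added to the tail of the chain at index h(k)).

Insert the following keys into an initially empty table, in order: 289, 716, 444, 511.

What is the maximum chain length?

2

Insert 289: h=1, bucket 1 empty -> new chain.
Insert 716: h=4, bucket 4 empty -> new chain.
Insert 444: h=4, bucket 4 nonempty -> append to chain.
Insert 511: h=7, bucket 7 empty -> new chain.
Final buckets:
0: _
1: 289
2: _
3: _
4: 716 -> 444
5: _
6: _
7: 511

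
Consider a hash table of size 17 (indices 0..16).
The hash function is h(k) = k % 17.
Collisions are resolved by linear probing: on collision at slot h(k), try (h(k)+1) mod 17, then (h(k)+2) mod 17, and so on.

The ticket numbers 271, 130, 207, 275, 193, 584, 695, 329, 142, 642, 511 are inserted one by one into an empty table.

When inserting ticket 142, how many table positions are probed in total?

271: h=16 → slot 16
130: h=11 → slot 11
207: h=3 → slot 3
275: h=3, probe 3,4 → slot 4
193: h=6 → slot 6
584: h=6, probe 6,7 → slot 7
695: h=15 → slot 15
329: h=6, probe 6,7,8 → slot 8
142: h=6, probe 6,7,8,9 → slot 9
642: h=13 → slot 13
511: h=1 → slot 1
Table: [—, 511, —, 207, 275, —, 193, 584, 329, 142, —, 130, —, 642, —, 695, 271]

4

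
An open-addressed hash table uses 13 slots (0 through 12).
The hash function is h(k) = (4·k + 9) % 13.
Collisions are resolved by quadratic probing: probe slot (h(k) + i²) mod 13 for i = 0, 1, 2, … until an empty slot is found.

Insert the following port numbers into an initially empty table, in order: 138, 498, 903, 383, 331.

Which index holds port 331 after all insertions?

Insert 138: h=2, slot 2 empty -> index 2.
Insert 498: h=12, slot 12 empty -> index 12.
Insert 903: h=7, slot 7 empty -> index 7.
Insert 383: h=7, slot 7 occupied -> index 8.
Insert 331: h=7, slots 7,8 occupied -> index 11.
Table: [∅, ∅, 138, ∅, ∅, ∅, ∅, 903, 383, ∅, ∅, 331, 498]

11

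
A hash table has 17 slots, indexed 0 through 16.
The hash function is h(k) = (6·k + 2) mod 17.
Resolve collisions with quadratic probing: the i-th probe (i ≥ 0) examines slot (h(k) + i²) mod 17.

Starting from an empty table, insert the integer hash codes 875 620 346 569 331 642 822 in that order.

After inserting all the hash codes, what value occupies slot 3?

569

Insert 875: h=16, slot 16 empty => index 16.
Insert 620: h=16, slot 16 occupied => index 0.
Insert 346: h=4, slot 4 empty => index 4.
Insert 569: h=16, slots 16,0 occupied => index 3.
Insert 331: h=16, slots 16,0,3 occupied => index 8.
Insert 642: h=12, slot 12 empty => index 12.
Insert 822: h=4, slot 4 occupied => index 5.
Table: [620, —, —, 569, 346, 822, —, —, 331, —, —, —, 642, —, —, —, 875]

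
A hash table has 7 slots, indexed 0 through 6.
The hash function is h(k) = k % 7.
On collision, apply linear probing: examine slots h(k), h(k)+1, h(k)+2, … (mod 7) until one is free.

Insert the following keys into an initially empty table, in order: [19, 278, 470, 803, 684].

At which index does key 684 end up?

Insert 19: h=5, slot 5 empty => index 5.
Insert 278: h=5, slot 5 occupied => index 6.
Insert 470: h=1, slot 1 empty => index 1.
Insert 803: h=5, slots 5,6 occupied => index 0.
Insert 684: h=5, slots 5,6,0,1 occupied => index 2.
Table: [803, 470, 684, _, _, 19, 278]

2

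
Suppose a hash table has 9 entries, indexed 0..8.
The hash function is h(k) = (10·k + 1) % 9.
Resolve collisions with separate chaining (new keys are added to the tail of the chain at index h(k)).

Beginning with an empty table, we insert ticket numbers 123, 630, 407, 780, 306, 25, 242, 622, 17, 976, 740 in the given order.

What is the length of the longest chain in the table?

123 -> bucket 7
630 -> bucket 1
407 -> bucket 3
780 -> bucket 7 (collision)
306 -> bucket 1 (collision)
25 -> bucket 8
242 -> bucket 0
622 -> bucket 2
17 -> bucket 0 (collision)
976 -> bucket 5
740 -> bucket 3 (collision)
Final buckets:
0: 242 -> 17
1: 630 -> 306
2: 622
3: 407 -> 740
4: .
5: 976
6: .
7: 123 -> 780
8: 25

2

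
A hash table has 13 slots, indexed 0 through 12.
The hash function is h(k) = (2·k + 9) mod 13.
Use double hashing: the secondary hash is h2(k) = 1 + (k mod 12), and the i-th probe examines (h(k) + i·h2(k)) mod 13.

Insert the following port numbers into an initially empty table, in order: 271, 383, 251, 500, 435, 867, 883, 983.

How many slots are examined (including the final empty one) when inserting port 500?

271: h=5 -> slot 5
383: h=8 -> slot 8
251: h=4 -> slot 4
500: h=8, h2=9, probe 8,4,0 -> slot 0
435: h=8, h2=4, probe 8,12 -> slot 12
867: h=1 -> slot 1
883: h=7 -> slot 7
983: h=12, h2=12, probe 12,11 -> slot 11
Table: [500, 867, ∅, ∅, 251, 271, ∅, 883, 383, ∅, ∅, 983, 435]

3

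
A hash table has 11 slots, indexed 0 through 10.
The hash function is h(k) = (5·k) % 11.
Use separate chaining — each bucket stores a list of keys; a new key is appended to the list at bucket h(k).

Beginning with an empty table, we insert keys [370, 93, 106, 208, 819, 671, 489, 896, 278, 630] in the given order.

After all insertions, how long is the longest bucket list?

4

Insert 370: h=2, bucket 2 empty -> new chain.
Insert 93: h=3, bucket 3 empty -> new chain.
Insert 106: h=2, bucket 2 nonempty -> append to chain.
Insert 208: h=6, bucket 6 empty -> new chain.
Insert 819: h=3, bucket 3 nonempty -> append to chain.
Insert 671: h=0, bucket 0 empty -> new chain.
Insert 489: h=3, bucket 3 nonempty -> append to chain.
Insert 896: h=3, bucket 3 nonempty -> append to chain.
Insert 278: h=4, bucket 4 empty -> new chain.
Insert 630: h=4, bucket 4 nonempty -> append to chain.
Final buckets:
0: 671
1: ∅
2: 370 -> 106
3: 93 -> 819 -> 489 -> 896
4: 278 -> 630
5: ∅
6: 208
7: ∅
8: ∅
9: ∅
10: ∅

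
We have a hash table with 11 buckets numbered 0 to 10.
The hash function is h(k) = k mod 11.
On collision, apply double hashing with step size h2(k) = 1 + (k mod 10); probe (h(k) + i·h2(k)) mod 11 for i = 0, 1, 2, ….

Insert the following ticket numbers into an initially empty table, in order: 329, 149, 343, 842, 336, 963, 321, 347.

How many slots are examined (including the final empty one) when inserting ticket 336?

4

Insert 329: h=10, slot 10 empty → index 10.
Insert 149: h=6, slot 6 empty → index 6.
Insert 343: h=2, slot 2 empty → index 2.
Insert 842: h=6, h2=3, slot 6 occupied → index 9.
Insert 336: h=6, h2=7, slots 6,2,9 occupied → index 5.
Insert 963: h=6, h2=4, slots 6,10 occupied → index 3.
Insert 321: h=2, h2=2, slot 2 occupied → index 4.
Insert 347: h=6, h2=8, slots 6,3 occupied → index 0.
Table: [347, -, 343, 963, 321, 336, 149, -, -, 842, 329]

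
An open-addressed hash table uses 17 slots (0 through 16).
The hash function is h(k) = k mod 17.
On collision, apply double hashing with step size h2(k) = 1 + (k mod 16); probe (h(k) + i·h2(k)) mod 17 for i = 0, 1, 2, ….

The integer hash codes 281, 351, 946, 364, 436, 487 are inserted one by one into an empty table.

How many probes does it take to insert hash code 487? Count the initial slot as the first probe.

281: h=9 => slot 9
351: h=11 => slot 11
946: h=11, h2=3, probe 11,14 => slot 14
364: h=7 => slot 7
436: h=11, h2=5, probe 11,16 => slot 16
487: h=11, h2=8, probe 11,2 => slot 2
Table: [∅, ∅, 487, ∅, ∅, ∅, ∅, 364, ∅, 281, ∅, 351, ∅, ∅, 946, ∅, 436]

2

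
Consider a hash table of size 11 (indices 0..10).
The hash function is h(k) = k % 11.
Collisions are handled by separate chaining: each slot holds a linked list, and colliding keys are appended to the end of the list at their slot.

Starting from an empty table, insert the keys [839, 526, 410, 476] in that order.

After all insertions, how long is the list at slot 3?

Insert 839: h=3, bucket 3 empty → new chain.
Insert 526: h=9, bucket 9 empty → new chain.
Insert 410: h=3, bucket 3 nonempty → append to chain.
Insert 476: h=3, bucket 3 nonempty → append to chain.
Final buckets:
0: —
1: —
2: —
3: 839 -> 410 -> 476
4: —
5: —
6: —
7: —
8: —
9: 526
10: —

3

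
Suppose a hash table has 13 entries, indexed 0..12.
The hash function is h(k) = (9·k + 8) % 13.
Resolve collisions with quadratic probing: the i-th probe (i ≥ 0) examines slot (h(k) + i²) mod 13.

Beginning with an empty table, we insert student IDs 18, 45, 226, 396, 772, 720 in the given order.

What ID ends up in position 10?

45

18 hashes to 1; slot 1 is free -> place at 1.
45 hashes to 10; slot 10 is free -> place at 10.
226 hashes to 1; 1 taken -> place at 2.
396 hashes to 10; 10 taken -> place at 11.
772 hashes to 1; 1,2 taken -> place at 5.
720 hashes to 1; 1,2,5,10 taken -> place at 4.
Table: [—, 18, 226, —, 720, 772, —, —, —, —, 45, 396, —]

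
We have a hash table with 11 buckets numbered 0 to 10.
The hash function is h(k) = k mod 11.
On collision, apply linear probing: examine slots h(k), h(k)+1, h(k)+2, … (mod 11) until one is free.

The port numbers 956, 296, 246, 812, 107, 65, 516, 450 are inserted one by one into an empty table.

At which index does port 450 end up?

3

Insert 956: h=10, slot 10 empty => index 10.
Insert 296: h=10, slot 10 occupied => index 0.
Insert 246: h=4, slot 4 empty => index 4.
Insert 812: h=9, slot 9 empty => index 9.
Insert 107: h=8, slot 8 empty => index 8.
Insert 65: h=10, slots 10,0 occupied => index 1.
Insert 516: h=10, slots 10,0,1 occupied => index 2.
Insert 450: h=10, slots 10,0,1,2 occupied => index 3.
Table: [296, 65, 516, 450, 246, _, _, _, 107, 812, 956]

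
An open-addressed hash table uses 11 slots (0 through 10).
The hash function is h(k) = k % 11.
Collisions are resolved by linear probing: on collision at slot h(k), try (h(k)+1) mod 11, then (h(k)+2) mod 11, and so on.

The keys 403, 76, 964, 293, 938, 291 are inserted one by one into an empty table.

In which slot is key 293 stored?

9

403 hashes to 7; slot 7 is free -> place at 7.
76 hashes to 10; slot 10 is free -> place at 10.
964 hashes to 7; 7 taken -> place at 8.
293 hashes to 7; 7,8 taken -> place at 9.
938 hashes to 3; slot 3 is free -> place at 3.
291 hashes to 5; slot 5 is free -> place at 5.
Table: [—, —, —, 938, —, 291, —, 403, 964, 293, 76]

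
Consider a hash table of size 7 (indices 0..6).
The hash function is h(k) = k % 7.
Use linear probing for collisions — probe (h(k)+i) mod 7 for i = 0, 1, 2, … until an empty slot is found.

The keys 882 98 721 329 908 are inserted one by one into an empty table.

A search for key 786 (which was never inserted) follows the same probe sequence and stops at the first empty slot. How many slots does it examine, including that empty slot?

3

Insert 882: h=0, slot 0 empty => index 0.
Insert 98: h=0, slot 0 occupied => index 1.
Insert 721: h=0, slots 0,1 occupied => index 2.
Insert 329: h=0, slots 0,1,2 occupied => index 3.
Insert 908: h=5, slot 5 empty => index 5.
Table: [882, 98, 721, 329, _, 908, _]
Lookup 786: h=2, probe 2,3,4 → slot 4 empty, not found.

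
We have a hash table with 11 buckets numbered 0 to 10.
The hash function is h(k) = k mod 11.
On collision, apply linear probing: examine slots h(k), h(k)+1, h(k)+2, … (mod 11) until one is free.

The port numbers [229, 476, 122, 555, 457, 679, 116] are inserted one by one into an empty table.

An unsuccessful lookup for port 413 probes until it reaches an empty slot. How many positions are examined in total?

5

229: h=9 -> slot 9
476: h=3 -> slot 3
122: h=1 -> slot 1
555: h=5 -> slot 5
457: h=6 -> slot 6
679: h=8 -> slot 8
116: h=6, probe 6,7 -> slot 7
Table: [., 122, ., 476, ., 555, 457, 116, 679, 229, .]
Lookup 413: h=6, probe 6,7,8,9,10 → slot 10 empty, not found.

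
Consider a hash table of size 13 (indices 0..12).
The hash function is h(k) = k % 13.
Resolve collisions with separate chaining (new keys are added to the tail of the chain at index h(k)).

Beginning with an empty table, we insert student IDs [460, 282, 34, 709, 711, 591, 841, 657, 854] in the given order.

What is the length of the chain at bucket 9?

Insert 460: h=5, bucket 5 empty → new chain.
Insert 282: h=9, bucket 9 empty → new chain.
Insert 34: h=8, bucket 8 empty → new chain.
Insert 709: h=7, bucket 7 empty → new chain.
Insert 711: h=9, bucket 9 nonempty → append to chain.
Insert 591: h=6, bucket 6 empty → new chain.
Insert 841: h=9, bucket 9 nonempty → append to chain.
Insert 657: h=7, bucket 7 nonempty → append to chain.
Insert 854: h=9, bucket 9 nonempty → append to chain.
Final buckets:
0: -
1: -
2: -
3: -
4: -
5: 460
6: 591
7: 709 -> 657
8: 34
9: 282 -> 711 -> 841 -> 854
10: -
11: -
12: -

4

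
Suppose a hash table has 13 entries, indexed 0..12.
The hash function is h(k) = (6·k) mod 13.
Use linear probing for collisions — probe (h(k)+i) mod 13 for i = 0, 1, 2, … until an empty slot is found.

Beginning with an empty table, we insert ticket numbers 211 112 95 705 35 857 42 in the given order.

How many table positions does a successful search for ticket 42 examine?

211: h=5 -> slot 5
112: h=9 -> slot 9
95: h=11 -> slot 11
705: h=5, probe 5,6 -> slot 6
35: h=2 -> slot 2
857: h=7 -> slot 7
42: h=5, probe 5,6,7,8 -> slot 8
Table: [., ., 35, ., ., 211, 705, 857, 42, 112, ., 95, .]
Lookup 42: h=5, probe 5,6,7,8 → found at 8.

4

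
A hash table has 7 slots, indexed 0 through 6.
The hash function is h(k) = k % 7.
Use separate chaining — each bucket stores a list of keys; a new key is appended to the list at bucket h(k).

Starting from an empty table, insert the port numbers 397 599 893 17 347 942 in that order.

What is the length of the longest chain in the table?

4

Insert 397: h=5, bucket 5 empty → new chain.
Insert 599: h=4, bucket 4 empty → new chain.
Insert 893: h=4, bucket 4 nonempty → append to chain.
Insert 17: h=3, bucket 3 empty → new chain.
Insert 347: h=4, bucket 4 nonempty → append to chain.
Insert 942: h=4, bucket 4 nonempty → append to chain.
Final buckets:
0: _
1: _
2: _
3: 17
4: 599 -> 893 -> 347 -> 942
5: 397
6: _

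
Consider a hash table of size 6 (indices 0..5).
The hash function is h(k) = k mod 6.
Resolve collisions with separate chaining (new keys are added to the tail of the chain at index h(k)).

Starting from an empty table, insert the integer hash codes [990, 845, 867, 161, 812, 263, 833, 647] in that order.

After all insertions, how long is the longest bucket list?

5

Insert 990: h=0, bucket 0 empty -> new chain.
Insert 845: h=5, bucket 5 empty -> new chain.
Insert 867: h=3, bucket 3 empty -> new chain.
Insert 161: h=5, bucket 5 nonempty -> append to chain.
Insert 812: h=2, bucket 2 empty -> new chain.
Insert 263: h=5, bucket 5 nonempty -> append to chain.
Insert 833: h=5, bucket 5 nonempty -> append to chain.
Insert 647: h=5, bucket 5 nonempty -> append to chain.
Final buckets:
0: 990
1: —
2: 812
3: 867
4: —
5: 845 -> 161 -> 263 -> 833 -> 647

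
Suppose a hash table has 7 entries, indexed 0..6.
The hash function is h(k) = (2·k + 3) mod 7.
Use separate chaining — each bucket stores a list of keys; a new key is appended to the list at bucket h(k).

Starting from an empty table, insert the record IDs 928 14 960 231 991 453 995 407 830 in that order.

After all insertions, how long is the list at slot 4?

Insert 928: h=4, bucket 4 empty → new chain.
Insert 14: h=3, bucket 3 empty → new chain.
Insert 960: h=5, bucket 5 empty → new chain.
Insert 231: h=3, bucket 3 nonempty → append to chain.
Insert 991: h=4, bucket 4 nonempty → append to chain.
Insert 453: h=6, bucket 6 empty → new chain.
Insert 995: h=5, bucket 5 nonempty → append to chain.
Insert 407: h=5, bucket 5 nonempty → append to chain.
Insert 830: h=4, bucket 4 nonempty → append to chain.
Final buckets:
0: ∅
1: ∅
2: ∅
3: 14 -> 231
4: 928 -> 991 -> 830
5: 960 -> 995 -> 407
6: 453

3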